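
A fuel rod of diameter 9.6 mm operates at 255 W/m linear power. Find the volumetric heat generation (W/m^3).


r = D / 2 / 1000 = 9.6 / 2 / 1000 = 0.0048 m
q''' = q' / (pi * r^2)
q''' = 255 / (pi * 0.0048^2)
q''' = 3.5230e+06 W/m^3

3.5230e+06


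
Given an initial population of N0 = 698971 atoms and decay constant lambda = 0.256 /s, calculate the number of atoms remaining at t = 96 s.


N = N0 * exp(-lambda * t)
N = 698971 * exp(-0.256 * 96)
N = 1.4833e-05

1.4833e-05


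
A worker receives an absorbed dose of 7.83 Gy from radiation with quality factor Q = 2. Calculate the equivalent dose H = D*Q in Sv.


H = D * Q
H = 7.83 * 2
H = 15.660 Sv

15.660


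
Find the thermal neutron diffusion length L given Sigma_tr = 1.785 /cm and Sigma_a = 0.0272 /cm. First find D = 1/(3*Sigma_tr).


D = 1 / (3 * Sigma_tr) = 1 / (3 * 1.785) = 0.1867414 cm
L = sqrt(D / Sigma_a)
L = sqrt(0.1867414 / 0.0272)
L = 2.6202 cm

2.6202


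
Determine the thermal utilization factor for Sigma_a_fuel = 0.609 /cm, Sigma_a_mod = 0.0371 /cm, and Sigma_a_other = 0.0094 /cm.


f = Sigma_a_fuel / (Sigma_a_fuel + Sigma_a_mod + Sigma_a_other)
f = 0.609 / (0.609 + 0.0371 + 0.0094)
f = 0.92906

0.92906


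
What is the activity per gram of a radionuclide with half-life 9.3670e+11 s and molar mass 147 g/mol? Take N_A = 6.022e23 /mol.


lambda = ln(2) / t_half = ln(2) / 9.3670e+11 = 7.399884e-13 /s
SA = lambda * N_A / M
SA = 7.399884e-13 * 6.022e23 / 147
SA = 3.0314e+09 Bq/g

3.0314e+09


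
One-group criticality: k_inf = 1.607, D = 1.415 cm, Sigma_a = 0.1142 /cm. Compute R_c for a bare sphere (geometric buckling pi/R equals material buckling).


L^2 = D / Sigma_a = 1.415 / 0.1142 = 12.39054 cm^2
B_m^2 = (k_inf - 1) / L^2 = (1.607 - 1) / 12.39054 = 0.04898899 /cm^2
For a bare sphere: B_g = pi/R, so R_c = pi / sqrt(B_m^2)
R_c = pi / sqrt(0.04898899) = 14.194 cm

14.194


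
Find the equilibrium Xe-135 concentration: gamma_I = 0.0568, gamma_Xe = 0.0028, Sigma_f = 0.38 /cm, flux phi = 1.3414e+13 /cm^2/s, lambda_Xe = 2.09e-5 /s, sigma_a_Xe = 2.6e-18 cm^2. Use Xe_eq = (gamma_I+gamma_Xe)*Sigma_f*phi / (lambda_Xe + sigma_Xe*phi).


Xe_eq = (gamma_I + gamma_Xe) * Sigma_f * phi / (lambda_Xe + sigma_Xe * phi)
Numerator = (0.0568 + 0.0028) * 0.38 * 1.3414e+13 = 3.038003e+11
Denominator = 2.09e-5 + 2.6e-18 * 1.3414e+13 = 5.577640e-05
Xe_eq = 3.038003e+11 / 5.577640e-05 = 5.4468e+15 /cm^3

5.4468e+15


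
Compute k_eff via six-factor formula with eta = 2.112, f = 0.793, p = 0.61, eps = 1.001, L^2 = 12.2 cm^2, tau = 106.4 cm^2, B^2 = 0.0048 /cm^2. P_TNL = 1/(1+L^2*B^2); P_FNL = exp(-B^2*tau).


k_inf = eta*f*p*eps = 2.112*0.793*0.61*1.001 = 1.022659
P_TNL = 1/(1 + L^2*B^2) = 1/(1 + 12.2*0.0048) = 0.9446796
P_FNL = exp(-B^2*tau) = exp(-0.0048*106.4) = 0.6000634
k_eff = k_inf * P_TNL * P_FNL = 1.022659 * 0.9446796 * 0.6000634
k_eff = 0.57971

0.57971


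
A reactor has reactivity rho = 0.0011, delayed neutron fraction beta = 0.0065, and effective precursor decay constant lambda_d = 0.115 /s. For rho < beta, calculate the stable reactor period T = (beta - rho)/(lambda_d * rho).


T = (beta - rho) / (lambda_d * rho)
T = (0.0065 - 0.0011) / (0.115 * 0.0011)
T = 42.688 s

42.688


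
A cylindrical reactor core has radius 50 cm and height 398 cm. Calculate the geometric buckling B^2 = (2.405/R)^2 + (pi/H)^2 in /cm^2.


B^2 = (2.405/R)^2 + (pi/H)^2
B^2 = (2.405/50)^2 + (pi/398)^2
B^2 = 0.0023759 /cm^2

0.0023759


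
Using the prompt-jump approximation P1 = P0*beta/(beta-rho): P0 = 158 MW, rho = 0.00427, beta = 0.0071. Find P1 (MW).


P1/P0 = beta / (beta - rho)
P1/P0 = 0.0071 / (0.0071 - 0.00427) = 2.508834
P1 = 158 * 2.508834 = 396.40 MW

396.40


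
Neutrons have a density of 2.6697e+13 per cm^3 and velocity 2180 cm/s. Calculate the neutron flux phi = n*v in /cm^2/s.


phi = n * v
phi = 2.6697e+13 * 2180
phi = 5.8199e+16 /cm^2/s

5.8199e+16


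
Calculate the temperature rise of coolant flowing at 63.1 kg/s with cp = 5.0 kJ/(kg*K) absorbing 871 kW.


dT = Q / (m_dot * cp)
dT = 871 / (63.1 * 5.0)
dT = 2.7607 C

2.7607


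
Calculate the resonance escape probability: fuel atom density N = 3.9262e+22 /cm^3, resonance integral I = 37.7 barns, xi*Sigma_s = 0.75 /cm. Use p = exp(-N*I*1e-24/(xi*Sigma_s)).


p = exp(-N * I * 1e-24 / (xi*Sigma_s))
p = exp(-3.9262e+22 * 37.7 * 1e-24 / 0.75)
p = 0.13896

0.13896


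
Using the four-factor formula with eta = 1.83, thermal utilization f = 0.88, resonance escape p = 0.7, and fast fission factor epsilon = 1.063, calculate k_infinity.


k_inf = eta * f * p * epsilon
k_inf = 1.83 * 0.88 * 0.7 * 1.063
k_inf = 1.1983

1.1983


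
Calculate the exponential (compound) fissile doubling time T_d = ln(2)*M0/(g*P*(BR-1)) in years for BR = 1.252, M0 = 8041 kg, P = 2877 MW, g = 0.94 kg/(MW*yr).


Breeding gain G = BR - 1 = 1.252 - 1 = 0.252
Fissile production rate = g * P * G = 0.94 * 2877 * 0.252 = 681.50376 kg/yr
T_d = ln(2) * M0 / (g * P * G)
T_d = ln(2) * 8041 / 681.50376 = 8.1784 yr

8.1784


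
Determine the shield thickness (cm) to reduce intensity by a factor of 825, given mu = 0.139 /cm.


x = ln(factor) / mu
x = ln(825) / 0.139
x = 48.312 cm

48.312


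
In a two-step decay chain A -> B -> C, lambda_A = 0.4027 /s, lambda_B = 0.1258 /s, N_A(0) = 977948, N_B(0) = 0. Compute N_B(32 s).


N_B(t) = lambda_A * N_A0 / (lambda_B - lambda_A) * [exp(-lambda_A*t) - exp(-lambda_B*t)]
exp(-0.4027*32) = 2.532256e-06; exp(-0.1258*32) = 0.01785271
N_B = 0.4027 * 977948 / (0.1258 - 0.4027) * (2.532256e-06 - 0.01785271)
N_B = 25387

25387


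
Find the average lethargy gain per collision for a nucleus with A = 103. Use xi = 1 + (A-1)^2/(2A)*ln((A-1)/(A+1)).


xi = 1 + (A-1)^2/(2A) * ln((A-1)/(A+1))
xi = 1 + (103-1)^2/(2*103) * ln((103-1)/(103 +1))
xi = 0.019292

0.019292


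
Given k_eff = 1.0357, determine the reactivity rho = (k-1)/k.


rho = (k_eff - 1) / k_eff
rho = (1.0357 - 1) / 1.0357
rho = 0.034469

0.034469


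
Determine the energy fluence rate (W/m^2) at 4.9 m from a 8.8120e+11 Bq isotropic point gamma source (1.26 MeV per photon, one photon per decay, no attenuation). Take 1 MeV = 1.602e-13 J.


psi = A * E * 1.602e-13 / (4*pi*r^2)
psi = 8.8120e+11 * 1.26 * 1.602e-13 / (4*pi*4.9^2)
psi = 5.8953e-04 W/m^2

5.8953e-04


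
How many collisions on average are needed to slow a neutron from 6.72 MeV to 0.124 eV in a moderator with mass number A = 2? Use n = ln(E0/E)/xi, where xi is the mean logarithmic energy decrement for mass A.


xi = 1 + (A-1)^2/(2A)*ln((A-1)/(A+1)) = 0.7253469 (for A = 2)
n = ln(E0/E) / xi
n = ln(6.72e6 / 0.124) / 0.7253469
n = ln(5.419355e+07) / 0.7253469 = 24.551

24.551


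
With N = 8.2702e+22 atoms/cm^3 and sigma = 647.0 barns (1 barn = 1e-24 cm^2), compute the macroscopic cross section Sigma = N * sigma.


Sigma = N * sigma_barns * 1e-24
Sigma = 8.2702e+22 * 647.0 * 1e-24
Sigma = 53.508 /cm

53.508


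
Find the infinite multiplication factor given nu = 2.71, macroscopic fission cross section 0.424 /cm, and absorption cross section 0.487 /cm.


k_inf = nu * Sigma_f / Sigma_a
k_inf = 2.71 * 0.424 / 0.487
k_inf = 2.3594

2.3594


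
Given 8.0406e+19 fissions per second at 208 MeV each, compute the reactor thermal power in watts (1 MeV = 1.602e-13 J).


P = fission_rate * E_MeV * 1.602e-13
P = 8.0406e+19 * 208 * 1.602e-13
P = 2.6793e+09 W

2.6793e+09


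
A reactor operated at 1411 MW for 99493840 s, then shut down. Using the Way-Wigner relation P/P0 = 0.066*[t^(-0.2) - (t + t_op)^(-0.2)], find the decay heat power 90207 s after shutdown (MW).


P/P0 = 0.066 * [t^(-0.2) - (t + t_op)^(-0.2)]
P/P0 = 0.066 * [90207^(-0.2) - (90207 + 99493840)^(-0.2)]
P/P0 = 0.066 * [0.1020827 - 0.02513981] = 0.005078231
P = 1411 * 0.005078231 = 7.1654 MW

7.1654


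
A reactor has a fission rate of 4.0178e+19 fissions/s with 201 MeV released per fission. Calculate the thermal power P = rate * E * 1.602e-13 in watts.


P = fission_rate * E_MeV * 1.602e-13
P = 4.0178e+19 * 201 * 1.602e-13
P = 1.2937e+09 W

1.2937e+09


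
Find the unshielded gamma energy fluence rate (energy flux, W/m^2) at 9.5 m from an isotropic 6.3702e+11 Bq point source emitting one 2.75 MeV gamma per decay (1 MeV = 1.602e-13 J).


psi = A * E * 1.602e-13 / (4*pi*r^2)
psi = 6.3702e+11 * 2.75 * 1.602e-13 / (4*pi*9.5^2)
psi = 2.4745e-04 W/m^2

2.4745e-04


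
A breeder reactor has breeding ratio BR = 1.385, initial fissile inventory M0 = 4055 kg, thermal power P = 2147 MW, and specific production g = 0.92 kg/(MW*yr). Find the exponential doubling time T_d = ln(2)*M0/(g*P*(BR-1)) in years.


Breeding gain G = BR - 1 = 1.385 - 1 = 0.385
Fissile production rate = g * P * G = 0.92 * 2147 * 0.385 = 760.4674 kg/yr
T_d = ln(2) * M0 / (g * P * G)
T_d = ln(2) * 4055 / 760.4674 = 3.6960 yr

3.6960


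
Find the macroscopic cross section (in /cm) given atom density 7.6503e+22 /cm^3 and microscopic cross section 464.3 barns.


Sigma = N * sigma_barns * 1e-24
Sigma = 7.6503e+22 * 464.3 * 1e-24
Sigma = 35.520 /cm

35.520


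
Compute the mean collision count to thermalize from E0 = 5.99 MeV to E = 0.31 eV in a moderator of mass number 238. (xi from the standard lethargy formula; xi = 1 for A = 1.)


xi = 1 + (A-1)^2/(2A)*ln((A-1)/(A+1)) = 0.008379872 (for A = 238)
n = ln(E0/E) / xi
n = ln(5.99e6 / 0.31) / 0.008379872
n = ln(1.932258e+07) / 0.008379872 = 2002.0

2002.0


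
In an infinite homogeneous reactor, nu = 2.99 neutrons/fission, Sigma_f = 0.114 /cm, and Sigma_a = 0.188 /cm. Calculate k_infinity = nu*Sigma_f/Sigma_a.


k_inf = nu * Sigma_f / Sigma_a
k_inf = 2.99 * 0.114 / 0.188
k_inf = 1.8131

1.8131


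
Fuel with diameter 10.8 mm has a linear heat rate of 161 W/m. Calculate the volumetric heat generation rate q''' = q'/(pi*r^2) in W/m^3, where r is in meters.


r = D / 2 / 1000 = 10.8 / 2 / 1000 = 0.0054 m
q''' = q' / (pi * r^2)
q''' = 161 / (pi * 0.0054^2)
q''' = 1.7575e+06 W/m^3

1.7575e+06


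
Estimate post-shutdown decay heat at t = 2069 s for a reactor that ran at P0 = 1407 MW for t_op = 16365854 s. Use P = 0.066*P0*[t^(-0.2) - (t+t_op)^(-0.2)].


P/P0 = 0.066 * [t^(-0.2) - (t + t_op)^(-0.2)]
P/P0 = 0.066 * [2069^(-0.2) - (2069 + 16365854)^(-0.2)]
P/P0 = 0.066 * [0.2171940 - 0.03607458] = 0.01195388
P = 1407 * 0.01195388 = 16.819 MW

16.819


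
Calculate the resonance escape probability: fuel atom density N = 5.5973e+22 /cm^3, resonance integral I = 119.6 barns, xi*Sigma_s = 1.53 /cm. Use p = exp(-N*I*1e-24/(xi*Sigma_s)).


p = exp(-N * I * 1e-24 / (xi*Sigma_s))
p = exp(-5.5973e+22 * 119.6 * 1e-24 / 1.53)
p = 0.012583

0.012583


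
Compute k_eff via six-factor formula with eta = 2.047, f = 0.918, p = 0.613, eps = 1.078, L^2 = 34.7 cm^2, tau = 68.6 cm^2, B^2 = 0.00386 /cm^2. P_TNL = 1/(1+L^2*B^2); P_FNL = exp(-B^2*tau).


k_inf = eta*f*p*eps = 2.047*0.918*0.613*1.078 = 1.241766
P_TNL = 1/(1 + L^2*B^2) = 1/(1 + 34.7*0.00386) = 0.8818793
P_FNL = exp(-B^2*tau) = exp(-0.00386*68.6) = 0.7673625
k_eff = k_inf * P_TNL * P_FNL = 1.241766 * 0.8818793 * 0.7673625
k_eff = 0.84033

0.84033


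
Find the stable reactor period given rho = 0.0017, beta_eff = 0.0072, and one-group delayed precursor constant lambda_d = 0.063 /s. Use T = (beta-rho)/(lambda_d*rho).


T = (beta - rho) / (lambda_d * rho)
T = (0.0072 - 0.0017) / (0.063 * 0.0017)
T = 51.354 s

51.354


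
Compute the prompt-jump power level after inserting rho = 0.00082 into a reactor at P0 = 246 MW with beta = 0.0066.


P1/P0 = beta / (beta - rho)
P1/P0 = 0.0066 / (0.0066 - 0.00082) = 1.141869
P1 = 246 * 1.141869 = 280.90 MW

280.90


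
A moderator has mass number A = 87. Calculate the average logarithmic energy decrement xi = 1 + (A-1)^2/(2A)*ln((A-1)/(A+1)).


xi = 1 + (A-1)^2/(2A) * ln((A-1)/(A+1))
xi = 1 + (87-1)^2/(2*87) * ln((87-1)/(87 +1))
xi = 0.022813

0.022813


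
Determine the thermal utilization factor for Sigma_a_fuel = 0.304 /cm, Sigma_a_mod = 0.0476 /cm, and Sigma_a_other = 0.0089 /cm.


f = Sigma_a_fuel / (Sigma_a_fuel + Sigma_a_mod + Sigma_a_other)
f = 0.304 / (0.304 + 0.0476 + 0.0089)
f = 0.84327

0.84327


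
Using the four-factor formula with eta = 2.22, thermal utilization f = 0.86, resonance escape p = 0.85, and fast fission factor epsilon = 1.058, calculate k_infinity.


k_inf = eta * f * p * epsilon
k_inf = 2.22 * 0.86 * 0.85 * 1.058
k_inf = 1.7169

1.7169


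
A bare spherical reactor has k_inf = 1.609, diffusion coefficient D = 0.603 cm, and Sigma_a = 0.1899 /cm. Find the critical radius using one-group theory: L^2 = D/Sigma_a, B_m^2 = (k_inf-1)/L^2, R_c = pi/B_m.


L^2 = D / Sigma_a = 0.603 / 0.1899 = 3.175355 cm^2
B_m^2 = (k_inf - 1) / L^2 = (1.609 - 1) / 3.175355 = 0.1917896 /cm^2
For a bare sphere: B_g = pi/R, so R_c = pi / sqrt(B_m^2)
R_c = pi / sqrt(0.1917896) = 7.1736 cm

7.1736


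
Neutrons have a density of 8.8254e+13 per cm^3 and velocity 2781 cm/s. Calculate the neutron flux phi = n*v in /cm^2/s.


phi = n * v
phi = 8.8254e+13 * 2781
phi = 2.4543e+17 /cm^2/s

2.4543e+17


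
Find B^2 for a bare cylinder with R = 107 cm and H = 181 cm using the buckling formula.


B^2 = (2.405/R)^2 + (pi/H)^2
B^2 = (2.405/107)^2 + (pi/181)^2
B^2 = 8.0646e-04 /cm^2

8.0646e-04


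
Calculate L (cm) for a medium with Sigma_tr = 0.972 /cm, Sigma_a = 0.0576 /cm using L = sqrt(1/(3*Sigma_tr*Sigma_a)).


D = 1 / (3 * Sigma_tr) = 1 / (3 * 0.972) = 0.3429355 cm
L = sqrt(D / Sigma_a)
L = sqrt(0.3429355 / 0.0576)
L = 2.4400 cm

2.4400


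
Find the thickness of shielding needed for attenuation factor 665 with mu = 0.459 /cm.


x = ln(factor) / mu
x = ln(665) / 0.459
x = 14.161 cm

14.161


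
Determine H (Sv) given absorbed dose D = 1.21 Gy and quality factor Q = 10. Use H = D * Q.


H = D * Q
H = 1.21 * 10
H = 12.100 Sv

12.100


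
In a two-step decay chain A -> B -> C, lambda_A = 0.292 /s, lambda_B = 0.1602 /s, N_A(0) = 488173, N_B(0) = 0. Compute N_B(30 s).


N_B(t) = lambda_A * N_A0 / (lambda_B - lambda_A) * [exp(-lambda_A*t) - exp(-lambda_B*t)]
exp(-0.292*30) = 1.568846e-04; exp(-0.1602*30) = 0.008180516
N_B = 0.292 * 488173 / (0.1602 - 0.292) * (1.568846e-04 - 0.008180516)
N_B = 8677.9

8677.9


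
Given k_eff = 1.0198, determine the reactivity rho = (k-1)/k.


rho = (k_eff - 1) / k_eff
rho = (1.0198 - 1) / 1.0198
rho = 0.019416

0.019416


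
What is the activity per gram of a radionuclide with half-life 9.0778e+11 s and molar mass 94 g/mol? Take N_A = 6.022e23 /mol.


lambda = ln(2) / t_half = ln(2) / 9.0778e+11 = 7.635630e-13 /s
SA = lambda * N_A / M
SA = 7.635630e-13 * 6.022e23 / 94
SA = 4.8917e+09 Bq/g

4.8917e+09


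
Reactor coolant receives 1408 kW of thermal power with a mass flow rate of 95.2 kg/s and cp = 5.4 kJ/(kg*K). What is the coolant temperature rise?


dT = Q / (m_dot * cp)
dT = 1408 / (95.2 * 5.4)
dT = 2.7389 C

2.7389


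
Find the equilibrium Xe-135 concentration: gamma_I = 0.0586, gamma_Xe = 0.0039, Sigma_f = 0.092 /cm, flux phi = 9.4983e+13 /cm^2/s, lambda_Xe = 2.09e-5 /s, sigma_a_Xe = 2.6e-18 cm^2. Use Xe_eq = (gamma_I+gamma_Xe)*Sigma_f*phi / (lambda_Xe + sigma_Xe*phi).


Xe_eq = (gamma_I + gamma_Xe) * Sigma_f * phi / (lambda_Xe + sigma_Xe * phi)
Numerator = (0.0586 + 0.0039) * 0.092 * 9.4983e+13 = 5.461522e+11
Denominator = 2.09e-5 + 2.6e-18 * 9.4983e+13 = 2.678558e-04
Xe_eq = 5.461522e+11 / 2.678558e-04 = 2.0390e+15 /cm^3

2.0390e+15


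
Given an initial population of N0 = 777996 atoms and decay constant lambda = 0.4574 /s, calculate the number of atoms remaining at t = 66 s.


N = N0 * exp(-lambda * t)
N = 777996 * exp(-0.4574 * 66)
N = 6.0301e-08

6.0301e-08


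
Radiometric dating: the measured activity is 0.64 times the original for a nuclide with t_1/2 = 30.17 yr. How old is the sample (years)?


lambda = ln(2) / t_half = ln(2) / 30.17 = 0.02297472 /yr
t = -ln(A/A0) / lambda
t = -ln(0.64) / 0.02297472
t = 19.425 yr

19.425


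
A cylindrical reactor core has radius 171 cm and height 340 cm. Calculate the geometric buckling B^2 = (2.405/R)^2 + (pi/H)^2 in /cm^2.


B^2 = (2.405/R)^2 + (pi/H)^2
B^2 = (2.405/171)^2 + (pi/340)^2
B^2 = 2.8318e-04 /cm^2

2.8318e-04


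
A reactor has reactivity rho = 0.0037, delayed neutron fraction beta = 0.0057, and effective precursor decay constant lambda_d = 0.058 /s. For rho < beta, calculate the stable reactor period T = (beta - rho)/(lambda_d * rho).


T = (beta - rho) / (lambda_d * rho)
T = (0.0057 - 0.0037) / (0.058 * 0.0037)
T = 9.3197 s

9.3197


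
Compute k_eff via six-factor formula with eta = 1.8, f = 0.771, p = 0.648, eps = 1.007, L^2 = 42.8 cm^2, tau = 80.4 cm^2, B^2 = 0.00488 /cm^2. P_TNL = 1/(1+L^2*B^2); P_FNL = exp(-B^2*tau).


k_inf = eta*f*p*eps = 1.8*0.771*0.648*1.007 = 0.9055895
P_TNL = 1/(1 + L^2*B^2) = 1/(1 + 42.8*0.00488) = 0.8272229
P_FNL = exp(-B^2*tau) = exp(-0.00488*80.4) = 0.6754663
k_eff = k_inf * P_TNL * P_FNL = 0.9055895 * 0.8272229 * 0.6754663
k_eff = 0.50601

0.50601


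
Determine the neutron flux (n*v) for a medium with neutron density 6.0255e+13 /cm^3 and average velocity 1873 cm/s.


phi = n * v
phi = 6.0255e+13 * 1873
phi = 1.1286e+17 /cm^2/s

1.1286e+17


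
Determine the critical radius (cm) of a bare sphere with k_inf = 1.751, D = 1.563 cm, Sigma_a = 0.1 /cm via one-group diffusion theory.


L^2 = D / Sigma_a = 1.563 / 0.1 = 15.63000 cm^2
B_m^2 = (k_inf - 1) / L^2 = (1.751 - 1) / 15.63000 = 0.04804862 /cm^2
For a bare sphere: B_g = pi/R, so R_c = pi / sqrt(B_m^2)
R_c = pi / sqrt(0.04804862) = 14.332 cm

14.332


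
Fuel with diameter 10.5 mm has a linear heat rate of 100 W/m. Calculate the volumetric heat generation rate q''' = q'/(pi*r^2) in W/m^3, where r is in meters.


r = D / 2 / 1000 = 10.5 / 2 / 1000 = 0.00525 m
q''' = q' / (pi * r^2)
q''' = 100 / (pi * 0.00525^2)
q''' = 1.1549e+06 W/m^3

1.1549e+06


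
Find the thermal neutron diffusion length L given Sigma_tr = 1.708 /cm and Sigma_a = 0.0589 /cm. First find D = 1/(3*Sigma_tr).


D = 1 / (3 * Sigma_tr) = 1 / (3 * 1.708) = 0.1951600 cm
L = sqrt(D / Sigma_a)
L = sqrt(0.1951600 / 0.0589)
L = 1.8203 cm

1.8203


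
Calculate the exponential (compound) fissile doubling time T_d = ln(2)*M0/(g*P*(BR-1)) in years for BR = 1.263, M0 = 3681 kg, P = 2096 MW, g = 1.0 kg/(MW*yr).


Breeding gain G = BR - 1 = 1.263 - 1 = 0.263
Fissile production rate = g * P * G = 1.0 * 2096 * 0.263 = 551.248 kg/yr
T_d = ln(2) * M0 / (g * P * G)
T_d = ln(2) * 3681 / 551.248 = 4.6285 yr

4.6285


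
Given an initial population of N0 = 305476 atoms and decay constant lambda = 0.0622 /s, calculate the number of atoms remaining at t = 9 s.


N = N0 * exp(-lambda * t)
N = 305476 * exp(-0.0622 * 9)
N = 174526

174526


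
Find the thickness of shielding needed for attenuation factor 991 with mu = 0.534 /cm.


x = ln(factor) / mu
x = ln(991) / 0.534
x = 12.919 cm

12.919


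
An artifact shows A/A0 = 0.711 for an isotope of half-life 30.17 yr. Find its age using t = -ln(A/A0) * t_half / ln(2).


lambda = ln(2) / t_half = ln(2) / 30.17 = 0.02297472 /yr
t = -ln(A/A0) / lambda
t = -ln(0.711) / 0.02297472
t = 14.846 yr

14.846


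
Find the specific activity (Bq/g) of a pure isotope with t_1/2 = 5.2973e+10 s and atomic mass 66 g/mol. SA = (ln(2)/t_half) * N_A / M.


lambda = ln(2) / t_half = ln(2) / 5.2973e+10 = 1.308491e-11 /s
SA = lambda * N_A / M
SA = 1.308491e-11 * 6.022e23 / 66
SA = 1.1939e+11 Bq/g

1.1939e+11


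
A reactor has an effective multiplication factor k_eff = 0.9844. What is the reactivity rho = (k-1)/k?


rho = (k_eff - 1) / k_eff
rho = (0.9844 - 1) / 0.9844
rho = -0.015847

-0.015847


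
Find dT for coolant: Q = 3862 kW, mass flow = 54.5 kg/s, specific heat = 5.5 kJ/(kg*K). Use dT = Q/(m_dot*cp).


dT = Q / (m_dot * cp)
dT = 3862 / (54.5 * 5.5)
dT = 12.884 C

12.884


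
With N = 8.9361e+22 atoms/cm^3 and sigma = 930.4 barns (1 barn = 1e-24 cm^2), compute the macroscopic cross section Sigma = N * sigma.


Sigma = N * sigma_barns * 1e-24
Sigma = 8.9361e+22 * 930.4 * 1e-24
Sigma = 83.141 /cm

83.141


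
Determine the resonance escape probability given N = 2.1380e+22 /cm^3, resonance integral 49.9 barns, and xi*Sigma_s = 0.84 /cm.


p = exp(-N * I * 1e-24 / (xi*Sigma_s))
p = exp(-2.1380e+22 * 49.9 * 1e-24 / 0.84)
p = 0.28081

0.28081


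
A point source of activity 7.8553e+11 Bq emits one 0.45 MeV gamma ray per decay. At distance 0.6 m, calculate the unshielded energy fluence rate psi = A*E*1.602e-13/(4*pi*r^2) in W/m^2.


psi = A * E * 1.602e-13 / (4*pi*r^2)
psi = 7.8553e+11 * 0.45 * 1.602e-13 / (4*pi*0.6^2)
psi = 0.012518 W/m^2

0.012518


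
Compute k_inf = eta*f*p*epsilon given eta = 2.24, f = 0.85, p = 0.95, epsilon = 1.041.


k_inf = eta * f * p * epsilon
k_inf = 2.24 * 0.85 * 0.95 * 1.041
k_inf = 1.8830

1.8830


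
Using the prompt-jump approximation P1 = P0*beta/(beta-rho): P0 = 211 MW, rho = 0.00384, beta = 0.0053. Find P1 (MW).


P1/P0 = beta / (beta - rho)
P1/P0 = 0.0053 / (0.0053 - 0.00384) = 3.630137
P1 = 211 * 3.630137 = 765.96 MW

765.96


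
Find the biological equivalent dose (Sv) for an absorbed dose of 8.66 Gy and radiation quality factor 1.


H = D * Q
H = 8.66 * 1
H = 8.6600 Sv

8.6600


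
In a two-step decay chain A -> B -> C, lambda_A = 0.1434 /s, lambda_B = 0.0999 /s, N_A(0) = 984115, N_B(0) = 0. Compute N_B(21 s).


N_B(t) = lambda_A * N_A0 / (lambda_B - lambda_A) * [exp(-lambda_A*t) - exp(-lambda_B*t)]
exp(-0.1434*21) = 0.04922272; exp(-0.0999*21) = 0.1227139
N_B = 0.1434 * 984115 / (0.0999 - 0.1434) * (0.04922272 - 0.1227139)
N_B = 238419

238419


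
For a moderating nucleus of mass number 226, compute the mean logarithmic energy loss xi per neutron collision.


xi = 1 + (A-1)^2/(2A) * ln((A-1)/(A+1))
xi = 1 + (226-1)^2/(2*226) * ln((226-1)/(226 +1))
xi = 0.0088235

0.0088235


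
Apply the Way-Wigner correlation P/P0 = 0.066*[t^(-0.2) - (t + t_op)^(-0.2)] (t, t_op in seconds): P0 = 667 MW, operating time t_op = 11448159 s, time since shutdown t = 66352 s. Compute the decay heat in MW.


P/P0 = 0.066 * [t^(-0.2) - (t + t_op)^(-0.2)]
P/P0 = 0.066 * [66352^(-0.2) - (66352 + 11448159)^(-0.2)]
P/P0 = 0.066 * [0.1085498 - 0.03870356] = 0.004609852
P = 667 * 0.004609852 = 3.0748 MW

3.0748


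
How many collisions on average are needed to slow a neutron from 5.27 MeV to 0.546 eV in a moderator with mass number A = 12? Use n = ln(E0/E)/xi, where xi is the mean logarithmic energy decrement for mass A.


xi = 1 + (A-1)^2/(2A)*ln((A-1)/(A+1)) = 0.1577690 (for A = 12)
n = ln(E0/E) / xi
n = ln(5.27e6 / 0.546) / 0.1577690
n = ln(9.652015e+06) / 0.1577690 = 101.94

101.94


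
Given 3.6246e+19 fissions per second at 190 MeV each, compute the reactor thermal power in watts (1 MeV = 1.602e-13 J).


P = fission_rate * E_MeV * 1.602e-13
P = 3.6246e+19 * 190 * 1.602e-13
P = 1.1033e+09 W

1.1033e+09


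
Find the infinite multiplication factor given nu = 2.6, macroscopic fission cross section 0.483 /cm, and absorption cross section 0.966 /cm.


k_inf = nu * Sigma_f / Sigma_a
k_inf = 2.6 * 0.483 / 0.966
k_inf = 1.3000

1.3000


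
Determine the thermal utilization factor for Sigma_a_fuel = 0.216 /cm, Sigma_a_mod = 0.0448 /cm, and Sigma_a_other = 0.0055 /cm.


f = Sigma_a_fuel / (Sigma_a_fuel + Sigma_a_mod + Sigma_a_other)
f = 0.216 / (0.216 + 0.0448 + 0.0055)
f = 0.81112

0.81112


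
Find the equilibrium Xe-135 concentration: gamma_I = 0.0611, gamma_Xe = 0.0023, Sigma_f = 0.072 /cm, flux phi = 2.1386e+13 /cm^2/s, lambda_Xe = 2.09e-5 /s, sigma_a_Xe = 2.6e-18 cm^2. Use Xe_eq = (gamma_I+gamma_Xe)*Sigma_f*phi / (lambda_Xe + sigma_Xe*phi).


Xe_eq = (gamma_I + gamma_Xe) * Sigma_f * phi / (lambda_Xe + sigma_Xe * phi)
Numerator = (0.0611 + 0.0023) * 0.072 * 2.1386e+13 = 9.762281e+10
Denominator = 2.09e-5 + 2.6e-18 * 2.1386e+13 = 7.650360e-05
Xe_eq = 9.762281e+10 / 7.650360e-05 = 1.2761e+15 /cm^3

1.2761e+15


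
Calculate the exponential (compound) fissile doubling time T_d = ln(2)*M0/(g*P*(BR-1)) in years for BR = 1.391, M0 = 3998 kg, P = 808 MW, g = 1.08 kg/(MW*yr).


Breeding gain G = BR - 1 = 1.391 - 1 = 0.391
Fissile production rate = g * P * G = 1.08 * 808 * 0.391 = 341.20224 kg/yr
T_d = ln(2) * M0 / (g * P * G)
T_d = ln(2) * 3998 / 341.20224 = 8.1219 yr

8.1219


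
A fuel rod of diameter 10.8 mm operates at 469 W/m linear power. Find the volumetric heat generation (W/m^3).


r = D / 2 / 1000 = 10.8 / 2 / 1000 = 0.0054 m
q''' = q' / (pi * r^2)
q''' = 469 / (pi * 0.0054^2)
q''' = 5.1196e+06 W/m^3

5.1196e+06


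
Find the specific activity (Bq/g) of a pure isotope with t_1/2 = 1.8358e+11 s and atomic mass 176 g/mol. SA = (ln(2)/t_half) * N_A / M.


lambda = ln(2) / t_half = ln(2) / 1.8358e+11 = 3.775723e-12 /s
SA = lambda * N_A / M
SA = 3.775723e-12 * 6.022e23 / 176
SA = 1.2919e+10 Bq/g

1.2919e+10


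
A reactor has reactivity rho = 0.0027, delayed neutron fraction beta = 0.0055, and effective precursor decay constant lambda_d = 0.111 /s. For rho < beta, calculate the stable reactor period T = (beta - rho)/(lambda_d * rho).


T = (beta - rho) / (lambda_d * rho)
T = (0.0055 - 0.0027) / (0.111 * 0.0027)
T = 9.3427 s

9.3427


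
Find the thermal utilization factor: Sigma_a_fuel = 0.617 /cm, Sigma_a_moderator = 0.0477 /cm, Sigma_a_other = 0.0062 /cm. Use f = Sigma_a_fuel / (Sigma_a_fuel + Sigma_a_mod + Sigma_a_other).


f = Sigma_a_fuel / (Sigma_a_fuel + Sigma_a_mod + Sigma_a_other)
f = 0.617 / (0.617 + 0.0477 + 0.0062)
f = 0.91966

0.91966


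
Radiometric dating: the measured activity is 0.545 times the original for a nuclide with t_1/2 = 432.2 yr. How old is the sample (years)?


lambda = ln(2) / t_half = ln(2) / 432.2 = 0.001603765 /yr
t = -ln(A/A0) / lambda
t = -ln(0.545) / 0.001603765
t = 378.47 yr

378.47


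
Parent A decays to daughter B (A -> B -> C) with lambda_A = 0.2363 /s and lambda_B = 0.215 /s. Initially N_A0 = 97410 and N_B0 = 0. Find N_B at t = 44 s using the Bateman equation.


N_B(t) = lambda_A * N_A0 / (lambda_B - lambda_A) * [exp(-lambda_A*t) - exp(-lambda_B*t)]
exp(-0.2363*44) = 3.051781e-05; exp(-0.215*44) = 7.790659e-05
N_B = 0.2363 * 97410 / (0.215 - 0.2363) * (3.051781e-05 - 7.790659e-05)
N_B = 51.211

51.211


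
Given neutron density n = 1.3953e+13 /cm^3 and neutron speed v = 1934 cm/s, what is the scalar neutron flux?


phi = n * v
phi = 1.3953e+13 * 1934
phi = 2.6985e+16 /cm^2/s

2.6985e+16


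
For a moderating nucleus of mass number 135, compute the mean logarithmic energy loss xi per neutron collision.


xi = 1 + (A-1)^2/(2A) * ln((A-1)/(A+1))
xi = 1 + (135-1)^2/(2*135) * ln((135-1)/(135 +1))
xi = 0.014742

0.014742


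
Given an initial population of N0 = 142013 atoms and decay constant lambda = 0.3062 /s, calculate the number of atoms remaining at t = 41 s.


N = N0 * exp(-lambda * t)
N = 142013 * exp(-0.3062 * 41)
N = 0.50131

0.50131


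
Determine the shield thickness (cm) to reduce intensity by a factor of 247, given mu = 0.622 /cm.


x = ln(factor) / mu
x = ln(247) / 0.622
x = 8.8575 cm

8.8575


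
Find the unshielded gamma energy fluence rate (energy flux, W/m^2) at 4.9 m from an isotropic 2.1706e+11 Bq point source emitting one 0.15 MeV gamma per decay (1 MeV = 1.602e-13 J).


psi = A * E * 1.602e-13 / (4*pi*r^2)
psi = 2.1706e+11 * 0.15 * 1.602e-13 / (4*pi*4.9^2)
psi = 1.7287e-05 W/m^2

1.7287e-05


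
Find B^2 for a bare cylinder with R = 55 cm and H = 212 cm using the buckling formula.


B^2 = (2.405/R)^2 + (pi/H)^2
B^2 = (2.405/55)^2 + (pi/212)^2
B^2 = 0.0021317 /cm^2

0.0021317


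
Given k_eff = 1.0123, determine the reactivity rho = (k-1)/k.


rho = (k_eff - 1) / k_eff
rho = (1.0123 - 1) / 1.0123
rho = 0.012151

0.012151


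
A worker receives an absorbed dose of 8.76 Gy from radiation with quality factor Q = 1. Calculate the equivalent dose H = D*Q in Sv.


H = D * Q
H = 8.76 * 1
H = 8.7600 Sv

8.7600


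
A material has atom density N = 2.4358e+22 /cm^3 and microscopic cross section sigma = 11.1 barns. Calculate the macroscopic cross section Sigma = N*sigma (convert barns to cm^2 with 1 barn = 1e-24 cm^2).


Sigma = N * sigma_barns * 1e-24
Sigma = 2.4358e+22 * 11.1 * 1e-24
Sigma = 0.27037 /cm

0.27037


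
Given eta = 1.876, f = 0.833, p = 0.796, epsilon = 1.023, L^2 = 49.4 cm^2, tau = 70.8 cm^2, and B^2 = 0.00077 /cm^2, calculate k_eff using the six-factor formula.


k_inf = eta*f*p*eps = 1.876*0.833*0.796*1.023 = 1.272526
P_TNL = 1/(1 + L^2*B^2) = 1/(1 + 49.4*0.00077) = 0.9633559
P_FNL = exp(-B^2*tau) = exp(-0.00077*70.8) = 0.9469434
k_eff = k_inf * P_TNL * P_FNL = 1.272526 * 0.9633559 * 0.9469434
k_eff = 1.1609

1.1609


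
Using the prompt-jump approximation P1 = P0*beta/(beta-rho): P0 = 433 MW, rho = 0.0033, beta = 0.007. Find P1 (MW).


P1/P0 = beta / (beta - rho)
P1/P0 = 0.007 / (0.007 - 0.0033) = 1.891892
P1 = 433 * 1.891892 = 819.19 MW

819.19


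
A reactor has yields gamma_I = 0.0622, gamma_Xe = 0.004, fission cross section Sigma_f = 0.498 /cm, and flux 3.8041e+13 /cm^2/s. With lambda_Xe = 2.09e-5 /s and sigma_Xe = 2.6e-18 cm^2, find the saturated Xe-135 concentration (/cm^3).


Xe_eq = (gamma_I + gamma_Xe) * Sigma_f * phi / (lambda_Xe + sigma_Xe * phi)
Numerator = (0.0622 + 0.004) * 0.498 * 3.8041e+13 = 1.254120e+12
Denominator = 2.09e-5 + 2.6e-18 * 3.8041e+13 = 1.198066e-04
Xe_eq = 1.254120e+12 / 1.198066e-04 = 1.0468e+16 /cm^3

1.0468e+16


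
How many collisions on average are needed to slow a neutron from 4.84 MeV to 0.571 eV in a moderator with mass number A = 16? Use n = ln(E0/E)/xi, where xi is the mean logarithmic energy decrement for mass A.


xi = 1 + (A-1)^2/(2A)*ln((A-1)/(A+1)) = 0.1199467 (for A = 16)
n = ln(E0/E) / xi
n = ln(4.84e6 / 0.571) / 0.1199467
n = ln(8.476357e+06) / 0.1199467 = 133.00

133.00


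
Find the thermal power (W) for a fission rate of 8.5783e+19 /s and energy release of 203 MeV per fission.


P = fission_rate * E_MeV * 1.602e-13
P = 8.5783e+19 * 203 * 1.602e-13
P = 2.7897e+09 W

2.7897e+09


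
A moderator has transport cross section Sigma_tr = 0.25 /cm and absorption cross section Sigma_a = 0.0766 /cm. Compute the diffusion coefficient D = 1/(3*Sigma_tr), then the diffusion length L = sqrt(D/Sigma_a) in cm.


D = 1 / (3 * Sigma_tr) = 1 / (3 * 0.25) = 1.333333 cm
L = sqrt(D / Sigma_a)
L = sqrt(1.333333 / 0.0766)
L = 4.1721 cm

4.1721


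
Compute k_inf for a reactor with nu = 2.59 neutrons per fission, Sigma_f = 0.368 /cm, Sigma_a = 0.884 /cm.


k_inf = nu * Sigma_f / Sigma_a
k_inf = 2.59 * 0.368 / 0.884
k_inf = 1.0782

1.0782


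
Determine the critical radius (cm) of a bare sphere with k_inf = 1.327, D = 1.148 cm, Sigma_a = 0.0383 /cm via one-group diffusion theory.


L^2 = D / Sigma_a = 1.148 / 0.0383 = 29.97389 cm^2
B_m^2 = (k_inf - 1) / L^2 = (1.327 - 1) / 29.97389 = 0.01090949 /cm^2
For a bare sphere: B_g = pi/R, so R_c = pi / sqrt(B_m^2)
R_c = pi / sqrt(0.01090949) = 30.078 cm

30.078


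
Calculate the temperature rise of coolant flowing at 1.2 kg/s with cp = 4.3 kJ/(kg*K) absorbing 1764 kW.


dT = Q / (m_dot * cp)
dT = 1764 / (1.2 * 4.3)
dT = 341.86 C

341.86


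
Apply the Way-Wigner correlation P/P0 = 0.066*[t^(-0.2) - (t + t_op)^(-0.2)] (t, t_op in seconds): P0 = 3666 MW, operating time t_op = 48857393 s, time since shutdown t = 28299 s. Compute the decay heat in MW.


P/P0 = 0.066 * [t^(-0.2) - (t + t_op)^(-0.2)]
P/P0 = 0.066 * [28299^(-0.2) - (28299 + 48857393)^(-0.2)]
P/P0 = 0.066 * [0.1287199 - 0.02898436] = 0.006582546
P = 3666 * 0.006582546 = 24.132 MW

24.132


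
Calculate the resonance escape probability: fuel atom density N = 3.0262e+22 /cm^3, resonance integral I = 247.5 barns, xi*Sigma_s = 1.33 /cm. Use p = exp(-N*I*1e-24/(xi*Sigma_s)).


p = exp(-N * I * 1e-24 / (xi*Sigma_s))
p = exp(-3.0262e+22 * 247.5 * 1e-24 / 1.33)
p = 0.0035833

0.0035833


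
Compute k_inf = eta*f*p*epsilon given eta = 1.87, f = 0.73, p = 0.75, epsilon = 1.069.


k_inf = eta * f * p * epsilon
k_inf = 1.87 * 0.73 * 0.75 * 1.069
k_inf = 1.0945

1.0945


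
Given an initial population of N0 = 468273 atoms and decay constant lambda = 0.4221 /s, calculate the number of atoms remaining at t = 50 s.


N = N0 * exp(-lambda * t)
N = 468273 * exp(-0.4221 * 50)
N = 3.1968e-04

3.1968e-04


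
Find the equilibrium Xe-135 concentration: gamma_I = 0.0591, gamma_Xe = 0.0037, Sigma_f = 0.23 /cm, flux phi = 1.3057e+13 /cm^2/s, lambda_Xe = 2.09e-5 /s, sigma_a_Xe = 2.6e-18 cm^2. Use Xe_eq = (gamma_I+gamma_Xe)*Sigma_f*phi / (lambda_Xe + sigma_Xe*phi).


Xe_eq = (gamma_I + gamma_Xe) * Sigma_f * phi / (lambda_Xe + sigma_Xe * phi)
Numerator = (0.0591 + 0.0037) * 0.23 * 1.3057e+13 = 1.885953e+11
Denominator = 2.09e-5 + 2.6e-18 * 1.3057e+13 = 5.484820e-05
Xe_eq = 1.885953e+11 / 5.484820e-05 = 3.4385e+15 /cm^3

3.4385e+15


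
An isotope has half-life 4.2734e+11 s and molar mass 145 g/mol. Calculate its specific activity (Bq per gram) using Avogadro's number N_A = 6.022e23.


lambda = ln(2) / t_half = ln(2) / 4.2734e+11 = 1.622004e-12 /s
SA = lambda * N_A / M
SA = 1.622004e-12 * 6.022e23 / 145
SA = 6.7364e+09 Bq/g

6.7364e+09


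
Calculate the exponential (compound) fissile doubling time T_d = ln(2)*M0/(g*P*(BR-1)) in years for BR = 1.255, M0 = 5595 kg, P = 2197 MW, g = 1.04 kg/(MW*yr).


Breeding gain G = BR - 1 = 1.255 - 1 = 0.255
Fissile production rate = g * P * G = 1.04 * 2197 * 0.255 = 582.6444 kg/yr
T_d = ln(2) * M0 / (g * P * G)
T_d = ln(2) * 5595 / 582.6444 = 6.6561 yr

6.6561


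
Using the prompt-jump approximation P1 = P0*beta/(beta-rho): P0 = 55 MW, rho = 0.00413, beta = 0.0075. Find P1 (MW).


P1/P0 = beta / (beta - rho)
P1/P0 = 0.0075 / (0.0075 - 0.00413) = 2.225519
P1 = 55 * 2.225519 = 122.40 MW

122.40


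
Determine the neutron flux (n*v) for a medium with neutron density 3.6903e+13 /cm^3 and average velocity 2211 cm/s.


phi = n * v
phi = 3.6903e+13 * 2211
phi = 8.1593e+16 /cm^2/s

8.1593e+16


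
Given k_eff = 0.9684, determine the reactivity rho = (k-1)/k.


rho = (k_eff - 1) / k_eff
rho = (0.9684 - 1) / 0.9684
rho = -0.032631

-0.032631


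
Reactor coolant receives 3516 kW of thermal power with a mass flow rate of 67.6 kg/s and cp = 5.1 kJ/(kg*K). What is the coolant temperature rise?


dT = Q / (m_dot * cp)
dT = 3516 / (67.6 * 5.1)
dT = 10.198 C

10.198


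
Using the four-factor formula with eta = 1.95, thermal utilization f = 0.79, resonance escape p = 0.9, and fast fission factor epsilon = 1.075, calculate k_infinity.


k_inf = eta * f * p * epsilon
k_inf = 1.95 * 0.79 * 0.9 * 1.075
k_inf = 1.4904

1.4904


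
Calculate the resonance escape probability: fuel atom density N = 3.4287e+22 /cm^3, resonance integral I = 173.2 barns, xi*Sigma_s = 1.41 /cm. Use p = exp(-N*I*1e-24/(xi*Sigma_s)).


p = exp(-N * I * 1e-24 / (xi*Sigma_s))
p = exp(-3.4287e+22 * 173.2 * 1e-24 / 1.41)
p = 0.014821

0.014821


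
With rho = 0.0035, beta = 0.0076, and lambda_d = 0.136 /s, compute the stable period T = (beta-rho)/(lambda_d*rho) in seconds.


T = (beta - rho) / (lambda_d * rho)
T = (0.0076 - 0.0035) / (0.136 * 0.0035)
T = 8.6134 s

8.6134


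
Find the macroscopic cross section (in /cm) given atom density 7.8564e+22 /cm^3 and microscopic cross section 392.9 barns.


Sigma = N * sigma_barns * 1e-24
Sigma = 7.8564e+22 * 392.9 * 1e-24
Sigma = 30.868 /cm

30.868


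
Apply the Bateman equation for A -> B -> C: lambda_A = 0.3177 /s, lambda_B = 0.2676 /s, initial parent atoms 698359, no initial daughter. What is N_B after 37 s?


N_B(t) = lambda_A * N_A0 / (lambda_B - lambda_A) * [exp(-lambda_A*t) - exp(-lambda_B*t)]
exp(-0.3177*37) = 7.850762e-06; exp(-0.2676*37) = 5.011451e-05
N_B = 0.3177 * 698359 / (0.2676 - 0.3177) * (7.850762e-06 - 5.011451e-05)
N_B = 187.17

187.17


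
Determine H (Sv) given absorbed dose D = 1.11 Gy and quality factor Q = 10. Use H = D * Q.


H = D * Q
H = 1.11 * 10
H = 11.100 Sv

11.100


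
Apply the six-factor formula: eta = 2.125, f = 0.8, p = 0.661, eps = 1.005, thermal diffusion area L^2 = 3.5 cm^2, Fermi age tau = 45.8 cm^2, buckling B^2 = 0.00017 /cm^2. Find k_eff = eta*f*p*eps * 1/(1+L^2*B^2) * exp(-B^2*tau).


k_inf = eta*f*p*eps = 2.125*0.8*0.661*1.005 = 1.129319
P_TNL = 1/(1 + L^2*B^2) = 1/(1 + 3.5*0.00017) = 0.9994054
P_FNL = exp(-B^2*tau) = exp(-0.00017*45.8) = 0.9922442
k_eff = k_inf * P_TNL * P_FNL = 1.129319 * 0.9994054 * 0.9922442
k_eff = 1.1199

1.1199


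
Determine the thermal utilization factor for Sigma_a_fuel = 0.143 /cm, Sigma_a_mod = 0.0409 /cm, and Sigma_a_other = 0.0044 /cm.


f = Sigma_a_fuel / (Sigma_a_fuel + Sigma_a_mod + Sigma_a_other)
f = 0.143 / (0.143 + 0.0409 + 0.0044)
f = 0.75943

0.75943


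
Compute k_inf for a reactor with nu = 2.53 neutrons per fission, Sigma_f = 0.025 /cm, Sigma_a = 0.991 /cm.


k_inf = nu * Sigma_f / Sigma_a
k_inf = 2.53 * 0.025 / 0.991
k_inf = 0.063824

0.063824


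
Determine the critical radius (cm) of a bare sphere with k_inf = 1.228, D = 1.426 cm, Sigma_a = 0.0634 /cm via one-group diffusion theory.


L^2 = D / Sigma_a = 1.426 / 0.0634 = 22.49211 cm^2
B_m^2 = (k_inf - 1) / L^2 = (1.228 - 1) / 22.49211 = 0.01013689 /cm^2
For a bare sphere: B_g = pi/R, so R_c = pi / sqrt(B_m^2)
R_c = pi / sqrt(0.01013689) = 31.203 cm

31.203


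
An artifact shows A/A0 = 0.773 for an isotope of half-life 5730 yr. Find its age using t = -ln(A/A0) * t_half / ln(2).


lambda = ln(2) / t_half = ln(2) / 5730 = 1.209681e-04 /yr
t = -ln(A/A0) / lambda
t = -ln(0.773) / 1.209681e-04
t = 2128.5 yr

2128.5


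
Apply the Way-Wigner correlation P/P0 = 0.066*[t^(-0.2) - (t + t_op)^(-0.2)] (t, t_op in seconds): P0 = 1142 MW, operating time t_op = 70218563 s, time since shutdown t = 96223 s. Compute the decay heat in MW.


P/P0 = 0.066 * [t^(-0.2) - (t + t_op)^(-0.2)]
P/P0 = 0.066 * [96223^(-0.2) - (96223 + 70218563)^(-0.2)]
P/P0 = 0.066 * [0.1007730 - 0.02695198] = 0.004872187
P = 1142 * 0.004872187 = 5.5640 MW

5.5640


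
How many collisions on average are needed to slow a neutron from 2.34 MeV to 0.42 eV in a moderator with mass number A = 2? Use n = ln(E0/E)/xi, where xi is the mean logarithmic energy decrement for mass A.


xi = 1 + (A-1)^2/(2A)*ln((A-1)/(A+1)) = 0.7253469 (for A = 2)
n = ln(E0/E) / xi
n = ln(2.34e6 / 0.42) / 0.7253469
n = ln(5.571429e+06) / 0.7253469 = 21.415

21.415


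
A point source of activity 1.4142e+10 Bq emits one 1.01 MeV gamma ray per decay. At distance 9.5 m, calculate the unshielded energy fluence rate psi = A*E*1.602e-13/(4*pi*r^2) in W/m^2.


psi = A * E * 1.602e-13 / (4*pi*r^2)
psi = 1.4142e+10 * 1.01 * 1.602e-13 / (4*pi*9.5^2)
psi = 2.0176e-06 W/m^2

2.0176e-06


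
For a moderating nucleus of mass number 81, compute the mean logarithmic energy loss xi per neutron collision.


xi = 1 + (A-1)^2/(2A) * ln((A-1)/(A+1))
xi = 1 + (81-1)^2/(2*81) * ln((81-1)/(81 +1))
xi = 0.024489

0.024489


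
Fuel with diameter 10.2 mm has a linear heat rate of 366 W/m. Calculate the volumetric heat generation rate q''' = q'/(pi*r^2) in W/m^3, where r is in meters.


r = D / 2 / 1000 = 10.2 / 2 / 1000 = 0.0051 m
q''' = q' / (pi * r^2)
q''' = 366 / (pi * 0.0051^2)
q''' = 4.4791e+06 W/m^3

4.4791e+06


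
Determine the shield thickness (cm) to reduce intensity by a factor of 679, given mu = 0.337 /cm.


x = ln(factor) / mu
x = ln(679) / 0.337
x = 19.349 cm

19.349


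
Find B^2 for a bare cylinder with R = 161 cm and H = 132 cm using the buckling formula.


B^2 = (2.405/R)^2 + (pi/H)^2
B^2 = (2.405/161)^2 + (pi/132)^2
B^2 = 7.8958e-04 /cm^2

7.8958e-04


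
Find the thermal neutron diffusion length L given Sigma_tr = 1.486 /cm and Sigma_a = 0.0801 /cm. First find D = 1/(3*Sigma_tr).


D = 1 / (3 * Sigma_tr) = 1 / (3 * 1.486) = 0.2243158 cm
L = sqrt(D / Sigma_a)
L = sqrt(0.2243158 / 0.0801)
L = 1.6735 cm

1.6735
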